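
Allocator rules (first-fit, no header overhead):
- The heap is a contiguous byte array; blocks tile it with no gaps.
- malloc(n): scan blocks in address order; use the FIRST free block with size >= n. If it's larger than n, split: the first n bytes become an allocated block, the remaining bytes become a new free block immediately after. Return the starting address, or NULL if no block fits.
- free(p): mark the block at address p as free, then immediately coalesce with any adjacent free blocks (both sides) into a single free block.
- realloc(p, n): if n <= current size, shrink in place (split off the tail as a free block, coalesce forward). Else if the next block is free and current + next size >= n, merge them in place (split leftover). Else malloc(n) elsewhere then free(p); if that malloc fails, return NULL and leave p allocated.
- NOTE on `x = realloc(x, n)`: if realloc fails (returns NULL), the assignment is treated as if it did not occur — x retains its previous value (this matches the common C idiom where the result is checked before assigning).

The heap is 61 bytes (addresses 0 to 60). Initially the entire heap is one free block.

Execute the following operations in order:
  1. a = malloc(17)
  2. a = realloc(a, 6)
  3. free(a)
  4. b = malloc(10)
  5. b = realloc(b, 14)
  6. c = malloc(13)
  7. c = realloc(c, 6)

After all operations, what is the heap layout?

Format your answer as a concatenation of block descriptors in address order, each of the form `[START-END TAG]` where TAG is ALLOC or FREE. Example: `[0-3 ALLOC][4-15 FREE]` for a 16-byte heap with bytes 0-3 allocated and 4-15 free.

Op 1: a = malloc(17) -> a = 0; heap: [0-16 ALLOC][17-60 FREE]
Op 2: a = realloc(a, 6) -> a = 0; heap: [0-5 ALLOC][6-60 FREE]
Op 3: free(a) -> (freed a); heap: [0-60 FREE]
Op 4: b = malloc(10) -> b = 0; heap: [0-9 ALLOC][10-60 FREE]
Op 5: b = realloc(b, 14) -> b = 0; heap: [0-13 ALLOC][14-60 FREE]
Op 6: c = malloc(13) -> c = 14; heap: [0-13 ALLOC][14-26 ALLOC][27-60 FREE]
Op 7: c = realloc(c, 6) -> c = 14; heap: [0-13 ALLOC][14-19 ALLOC][20-60 FREE]

Answer: [0-13 ALLOC][14-19 ALLOC][20-60 FREE]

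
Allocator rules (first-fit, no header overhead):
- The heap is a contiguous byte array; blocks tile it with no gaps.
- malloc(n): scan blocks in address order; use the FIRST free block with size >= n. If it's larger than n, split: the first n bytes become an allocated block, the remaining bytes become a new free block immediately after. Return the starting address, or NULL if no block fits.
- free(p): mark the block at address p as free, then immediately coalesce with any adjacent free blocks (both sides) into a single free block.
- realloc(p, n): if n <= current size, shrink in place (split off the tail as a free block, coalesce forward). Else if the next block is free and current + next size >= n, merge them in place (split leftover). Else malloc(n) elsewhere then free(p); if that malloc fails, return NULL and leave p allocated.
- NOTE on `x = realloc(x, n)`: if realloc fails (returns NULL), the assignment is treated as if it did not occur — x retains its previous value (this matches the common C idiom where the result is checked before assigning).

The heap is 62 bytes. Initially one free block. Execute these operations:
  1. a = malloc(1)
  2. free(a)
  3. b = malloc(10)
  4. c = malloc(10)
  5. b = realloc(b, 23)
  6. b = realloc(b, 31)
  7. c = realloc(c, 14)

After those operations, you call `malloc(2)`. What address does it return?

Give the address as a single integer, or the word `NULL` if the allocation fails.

Answer: 0

Derivation:
Op 1: a = malloc(1) -> a = 0; heap: [0-0 ALLOC][1-61 FREE]
Op 2: free(a) -> (freed a); heap: [0-61 FREE]
Op 3: b = malloc(10) -> b = 0; heap: [0-9 ALLOC][10-61 FREE]
Op 4: c = malloc(10) -> c = 10; heap: [0-9 ALLOC][10-19 ALLOC][20-61 FREE]
Op 5: b = realloc(b, 23) -> b = 20; heap: [0-9 FREE][10-19 ALLOC][20-42 ALLOC][43-61 FREE]
Op 6: b = realloc(b, 31) -> b = 20; heap: [0-9 FREE][10-19 ALLOC][20-50 ALLOC][51-61 FREE]
Op 7: c = realloc(c, 14) -> NULL (c unchanged); heap: [0-9 FREE][10-19 ALLOC][20-50 ALLOC][51-61 FREE]
malloc(2): first-fit scan over [0-9 FREE][10-19 ALLOC][20-50 ALLOC][51-61 FREE] -> 0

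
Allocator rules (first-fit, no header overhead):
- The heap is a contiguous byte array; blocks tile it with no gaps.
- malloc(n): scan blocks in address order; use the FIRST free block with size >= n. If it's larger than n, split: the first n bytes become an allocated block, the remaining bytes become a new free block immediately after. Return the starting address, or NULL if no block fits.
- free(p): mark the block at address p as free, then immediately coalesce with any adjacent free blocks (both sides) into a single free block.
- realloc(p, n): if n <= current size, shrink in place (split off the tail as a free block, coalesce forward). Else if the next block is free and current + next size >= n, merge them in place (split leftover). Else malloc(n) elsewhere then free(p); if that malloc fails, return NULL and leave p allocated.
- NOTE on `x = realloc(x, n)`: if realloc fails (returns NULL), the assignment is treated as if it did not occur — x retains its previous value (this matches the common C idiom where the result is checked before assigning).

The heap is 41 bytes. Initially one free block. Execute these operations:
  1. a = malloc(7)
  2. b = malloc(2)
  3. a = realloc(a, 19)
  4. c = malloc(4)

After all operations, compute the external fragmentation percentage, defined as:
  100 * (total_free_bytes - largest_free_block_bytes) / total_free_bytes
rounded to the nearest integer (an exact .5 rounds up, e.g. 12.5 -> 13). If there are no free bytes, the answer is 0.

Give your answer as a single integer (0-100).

Answer: 19

Derivation:
Op 1: a = malloc(7) -> a = 0; heap: [0-6 ALLOC][7-40 FREE]
Op 2: b = malloc(2) -> b = 7; heap: [0-6 ALLOC][7-8 ALLOC][9-40 FREE]
Op 3: a = realloc(a, 19) -> a = 9; heap: [0-6 FREE][7-8 ALLOC][9-27 ALLOC][28-40 FREE]
Op 4: c = malloc(4) -> c = 0; heap: [0-3 ALLOC][4-6 FREE][7-8 ALLOC][9-27 ALLOC][28-40 FREE]
Free blocks: [3 13] total_free=16 largest=13 -> 100*(16-13)/16 = 300/16 = 18.75 -> rounds to 19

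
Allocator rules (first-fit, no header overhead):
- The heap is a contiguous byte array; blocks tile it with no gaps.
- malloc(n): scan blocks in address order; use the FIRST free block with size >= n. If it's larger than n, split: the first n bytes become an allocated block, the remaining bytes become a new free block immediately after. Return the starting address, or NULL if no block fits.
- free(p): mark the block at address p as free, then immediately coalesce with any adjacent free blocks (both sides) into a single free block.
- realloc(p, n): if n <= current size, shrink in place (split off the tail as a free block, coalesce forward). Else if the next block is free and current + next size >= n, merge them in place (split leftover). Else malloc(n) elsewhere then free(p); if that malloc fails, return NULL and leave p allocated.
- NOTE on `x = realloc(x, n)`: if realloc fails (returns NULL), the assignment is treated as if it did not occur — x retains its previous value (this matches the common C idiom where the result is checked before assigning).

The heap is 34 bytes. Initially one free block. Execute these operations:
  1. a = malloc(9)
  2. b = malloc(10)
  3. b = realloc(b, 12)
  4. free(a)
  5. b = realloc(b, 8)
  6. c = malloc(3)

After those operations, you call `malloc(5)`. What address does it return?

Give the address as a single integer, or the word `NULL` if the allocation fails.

Answer: 3

Derivation:
Op 1: a = malloc(9) -> a = 0; heap: [0-8 ALLOC][9-33 FREE]
Op 2: b = malloc(10) -> b = 9; heap: [0-8 ALLOC][9-18 ALLOC][19-33 FREE]
Op 3: b = realloc(b, 12) -> b = 9; heap: [0-8 ALLOC][9-20 ALLOC][21-33 FREE]
Op 4: free(a) -> (freed a); heap: [0-8 FREE][9-20 ALLOC][21-33 FREE]
Op 5: b = realloc(b, 8) -> b = 9; heap: [0-8 FREE][9-16 ALLOC][17-33 FREE]
Op 6: c = malloc(3) -> c = 0; heap: [0-2 ALLOC][3-8 FREE][9-16 ALLOC][17-33 FREE]
malloc(5): first-fit scan over [0-2 ALLOC][3-8 FREE][9-16 ALLOC][17-33 FREE] -> 3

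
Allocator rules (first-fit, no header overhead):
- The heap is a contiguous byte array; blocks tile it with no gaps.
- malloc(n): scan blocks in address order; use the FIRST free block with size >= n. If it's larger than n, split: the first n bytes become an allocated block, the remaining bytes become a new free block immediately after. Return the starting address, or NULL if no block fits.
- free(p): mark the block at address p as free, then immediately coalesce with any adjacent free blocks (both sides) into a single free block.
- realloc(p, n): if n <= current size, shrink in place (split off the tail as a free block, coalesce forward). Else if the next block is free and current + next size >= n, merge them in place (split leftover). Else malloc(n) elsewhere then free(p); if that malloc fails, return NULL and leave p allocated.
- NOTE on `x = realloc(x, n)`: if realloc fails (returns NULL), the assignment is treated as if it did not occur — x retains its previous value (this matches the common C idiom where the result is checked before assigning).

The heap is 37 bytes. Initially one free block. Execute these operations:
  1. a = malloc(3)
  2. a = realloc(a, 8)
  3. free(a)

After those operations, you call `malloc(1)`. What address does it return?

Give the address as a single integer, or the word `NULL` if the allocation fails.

Answer: 0

Derivation:
Op 1: a = malloc(3) -> a = 0; heap: [0-2 ALLOC][3-36 FREE]
Op 2: a = realloc(a, 8) -> a = 0; heap: [0-7 ALLOC][8-36 FREE]
Op 3: free(a) -> (freed a); heap: [0-36 FREE]
malloc(1): first-fit scan over [0-36 FREE] -> 0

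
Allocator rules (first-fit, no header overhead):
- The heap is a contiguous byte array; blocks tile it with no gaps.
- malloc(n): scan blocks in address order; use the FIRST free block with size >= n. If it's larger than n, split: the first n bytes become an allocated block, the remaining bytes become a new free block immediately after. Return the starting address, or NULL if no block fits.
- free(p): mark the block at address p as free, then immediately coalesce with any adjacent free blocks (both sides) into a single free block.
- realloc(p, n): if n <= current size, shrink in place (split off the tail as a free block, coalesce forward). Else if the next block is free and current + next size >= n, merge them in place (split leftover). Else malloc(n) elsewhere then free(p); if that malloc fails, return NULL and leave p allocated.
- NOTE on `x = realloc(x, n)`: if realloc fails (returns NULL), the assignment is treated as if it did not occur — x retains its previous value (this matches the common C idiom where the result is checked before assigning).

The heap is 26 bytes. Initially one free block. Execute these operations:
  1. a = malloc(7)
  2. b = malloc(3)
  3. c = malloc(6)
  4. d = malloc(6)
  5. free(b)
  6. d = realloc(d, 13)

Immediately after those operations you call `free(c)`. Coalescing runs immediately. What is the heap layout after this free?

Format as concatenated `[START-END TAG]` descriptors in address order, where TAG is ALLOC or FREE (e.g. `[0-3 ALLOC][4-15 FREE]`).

Op 1: a = malloc(7) -> a = 0; heap: [0-6 ALLOC][7-25 FREE]
Op 2: b = malloc(3) -> b = 7; heap: [0-6 ALLOC][7-9 ALLOC][10-25 FREE]
Op 3: c = malloc(6) -> c = 10; heap: [0-6 ALLOC][7-9 ALLOC][10-15 ALLOC][16-25 FREE]
Op 4: d = malloc(6) -> d = 16; heap: [0-6 ALLOC][7-9 ALLOC][10-15 ALLOC][16-21 ALLOC][22-25 FREE]
Op 5: free(b) -> (freed b); heap: [0-6 ALLOC][7-9 FREE][10-15 ALLOC][16-21 ALLOC][22-25 FREE]
Op 6: d = realloc(d, 13) -> NULL (d unchanged); heap: [0-6 ALLOC][7-9 FREE][10-15 ALLOC][16-21 ALLOC][22-25 FREE]
free(c): c = 10 -> block [10-15 ALLOC]; mark free, coalesce with adjacent free neighbors -> [0-6 ALLOC][7-15 FREE][16-21 ALLOC][22-25 FREE]

Answer: [0-6 ALLOC][7-15 FREE][16-21 ALLOC][22-25 FREE]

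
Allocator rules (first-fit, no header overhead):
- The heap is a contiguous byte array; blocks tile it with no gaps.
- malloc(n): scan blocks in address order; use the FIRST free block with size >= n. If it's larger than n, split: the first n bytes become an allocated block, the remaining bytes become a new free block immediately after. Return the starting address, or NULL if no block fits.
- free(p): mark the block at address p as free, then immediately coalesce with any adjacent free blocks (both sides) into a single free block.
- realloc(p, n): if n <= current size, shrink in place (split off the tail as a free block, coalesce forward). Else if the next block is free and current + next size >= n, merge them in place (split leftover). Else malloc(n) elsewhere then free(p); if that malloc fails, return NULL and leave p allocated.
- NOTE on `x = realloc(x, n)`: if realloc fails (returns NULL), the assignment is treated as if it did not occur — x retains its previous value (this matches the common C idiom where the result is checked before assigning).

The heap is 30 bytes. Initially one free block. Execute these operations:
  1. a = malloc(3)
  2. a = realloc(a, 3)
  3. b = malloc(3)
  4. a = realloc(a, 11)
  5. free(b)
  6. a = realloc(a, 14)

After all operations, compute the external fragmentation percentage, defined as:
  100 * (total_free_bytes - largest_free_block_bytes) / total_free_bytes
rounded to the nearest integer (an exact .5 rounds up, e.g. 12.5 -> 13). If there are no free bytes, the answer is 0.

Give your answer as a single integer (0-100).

Answer: 38

Derivation:
Op 1: a = malloc(3) -> a = 0; heap: [0-2 ALLOC][3-29 FREE]
Op 2: a = realloc(a, 3) -> a = 0; heap: [0-2 ALLOC][3-29 FREE]
Op 3: b = malloc(3) -> b = 3; heap: [0-2 ALLOC][3-5 ALLOC][6-29 FREE]
Op 4: a = realloc(a, 11) -> a = 6; heap: [0-2 FREE][3-5 ALLOC][6-16 ALLOC][17-29 FREE]
Op 5: free(b) -> (freed b); heap: [0-5 FREE][6-16 ALLOC][17-29 FREE]
Op 6: a = realloc(a, 14) -> a = 6; heap: [0-5 FREE][6-19 ALLOC][20-29 FREE]
Free blocks: [6 10] total_free=16 largest=10 -> 100*(16-10)/16 = 600/16 = 37.5 -> rounds to 38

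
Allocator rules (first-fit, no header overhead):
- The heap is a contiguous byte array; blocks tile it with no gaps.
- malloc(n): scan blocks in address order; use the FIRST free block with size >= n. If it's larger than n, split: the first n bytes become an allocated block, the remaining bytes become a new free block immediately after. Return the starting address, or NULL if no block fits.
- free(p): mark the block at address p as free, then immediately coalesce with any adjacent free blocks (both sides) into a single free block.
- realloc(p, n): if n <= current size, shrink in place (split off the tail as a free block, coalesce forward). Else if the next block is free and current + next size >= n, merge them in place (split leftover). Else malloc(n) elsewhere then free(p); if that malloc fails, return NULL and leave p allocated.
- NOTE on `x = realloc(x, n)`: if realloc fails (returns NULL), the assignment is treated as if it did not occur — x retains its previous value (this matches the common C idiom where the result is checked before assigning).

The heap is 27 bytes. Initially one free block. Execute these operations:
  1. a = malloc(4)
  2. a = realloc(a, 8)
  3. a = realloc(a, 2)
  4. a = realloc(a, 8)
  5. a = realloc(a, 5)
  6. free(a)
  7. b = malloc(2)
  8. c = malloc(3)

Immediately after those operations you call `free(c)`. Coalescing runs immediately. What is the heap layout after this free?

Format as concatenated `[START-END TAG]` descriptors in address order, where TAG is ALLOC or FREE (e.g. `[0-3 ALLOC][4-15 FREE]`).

Answer: [0-1 ALLOC][2-26 FREE]

Derivation:
Op 1: a = malloc(4) -> a = 0; heap: [0-3 ALLOC][4-26 FREE]
Op 2: a = realloc(a, 8) -> a = 0; heap: [0-7 ALLOC][8-26 FREE]
Op 3: a = realloc(a, 2) -> a = 0; heap: [0-1 ALLOC][2-26 FREE]
Op 4: a = realloc(a, 8) -> a = 0; heap: [0-7 ALLOC][8-26 FREE]
Op 5: a = realloc(a, 5) -> a = 0; heap: [0-4 ALLOC][5-26 FREE]
Op 6: free(a) -> (freed a); heap: [0-26 FREE]
Op 7: b = malloc(2) -> b = 0; heap: [0-1 ALLOC][2-26 FREE]
Op 8: c = malloc(3) -> c = 2; heap: [0-1 ALLOC][2-4 ALLOC][5-26 FREE]
free(c): c = 2 -> block [2-4 ALLOC]; mark free, coalesce with adjacent free neighbors -> [0-1 ALLOC][2-26 FREE]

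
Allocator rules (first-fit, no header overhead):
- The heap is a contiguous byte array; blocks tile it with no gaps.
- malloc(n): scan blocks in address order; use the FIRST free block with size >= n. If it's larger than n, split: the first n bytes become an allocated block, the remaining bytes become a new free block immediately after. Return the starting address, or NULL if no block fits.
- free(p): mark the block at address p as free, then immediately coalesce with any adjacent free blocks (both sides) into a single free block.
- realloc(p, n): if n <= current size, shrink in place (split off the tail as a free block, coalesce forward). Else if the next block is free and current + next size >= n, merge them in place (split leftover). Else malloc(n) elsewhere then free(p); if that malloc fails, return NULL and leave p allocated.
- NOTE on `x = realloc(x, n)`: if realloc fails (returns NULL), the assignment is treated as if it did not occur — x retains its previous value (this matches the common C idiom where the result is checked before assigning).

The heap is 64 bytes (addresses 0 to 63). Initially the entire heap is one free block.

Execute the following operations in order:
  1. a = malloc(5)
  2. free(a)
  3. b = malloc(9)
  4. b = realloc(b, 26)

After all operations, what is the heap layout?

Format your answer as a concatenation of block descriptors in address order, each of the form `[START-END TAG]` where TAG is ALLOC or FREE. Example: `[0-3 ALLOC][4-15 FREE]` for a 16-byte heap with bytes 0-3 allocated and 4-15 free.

Answer: [0-25 ALLOC][26-63 FREE]

Derivation:
Op 1: a = malloc(5) -> a = 0; heap: [0-4 ALLOC][5-63 FREE]
Op 2: free(a) -> (freed a); heap: [0-63 FREE]
Op 3: b = malloc(9) -> b = 0; heap: [0-8 ALLOC][9-63 FREE]
Op 4: b = realloc(b, 26) -> b = 0; heap: [0-25 ALLOC][26-63 FREE]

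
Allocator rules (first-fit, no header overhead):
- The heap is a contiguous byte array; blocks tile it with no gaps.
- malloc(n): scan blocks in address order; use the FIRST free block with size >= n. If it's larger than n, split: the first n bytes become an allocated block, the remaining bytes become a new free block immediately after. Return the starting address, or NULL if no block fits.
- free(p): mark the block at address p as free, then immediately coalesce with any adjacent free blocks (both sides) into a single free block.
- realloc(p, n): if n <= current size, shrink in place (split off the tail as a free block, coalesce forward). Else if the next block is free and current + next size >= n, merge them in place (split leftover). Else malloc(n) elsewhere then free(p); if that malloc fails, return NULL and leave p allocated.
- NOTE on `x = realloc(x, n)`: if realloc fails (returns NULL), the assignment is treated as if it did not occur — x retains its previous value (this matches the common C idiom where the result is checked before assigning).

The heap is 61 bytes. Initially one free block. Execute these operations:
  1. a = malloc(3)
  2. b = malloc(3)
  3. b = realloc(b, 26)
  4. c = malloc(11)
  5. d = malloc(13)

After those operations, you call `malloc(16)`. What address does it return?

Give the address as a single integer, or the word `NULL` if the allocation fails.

Answer: NULL

Derivation:
Op 1: a = malloc(3) -> a = 0; heap: [0-2 ALLOC][3-60 FREE]
Op 2: b = malloc(3) -> b = 3; heap: [0-2 ALLOC][3-5 ALLOC][6-60 FREE]
Op 3: b = realloc(b, 26) -> b = 3; heap: [0-2 ALLOC][3-28 ALLOC][29-60 FREE]
Op 4: c = malloc(11) -> c = 29; heap: [0-2 ALLOC][3-28 ALLOC][29-39 ALLOC][40-60 FREE]
Op 5: d = malloc(13) -> d = 40; heap: [0-2 ALLOC][3-28 ALLOC][29-39 ALLOC][40-52 ALLOC][53-60 FREE]
malloc(16): first-fit scan over [0-2 ALLOC][3-28 ALLOC][29-39 ALLOC][40-52 ALLOC][53-60 FREE] -> NULL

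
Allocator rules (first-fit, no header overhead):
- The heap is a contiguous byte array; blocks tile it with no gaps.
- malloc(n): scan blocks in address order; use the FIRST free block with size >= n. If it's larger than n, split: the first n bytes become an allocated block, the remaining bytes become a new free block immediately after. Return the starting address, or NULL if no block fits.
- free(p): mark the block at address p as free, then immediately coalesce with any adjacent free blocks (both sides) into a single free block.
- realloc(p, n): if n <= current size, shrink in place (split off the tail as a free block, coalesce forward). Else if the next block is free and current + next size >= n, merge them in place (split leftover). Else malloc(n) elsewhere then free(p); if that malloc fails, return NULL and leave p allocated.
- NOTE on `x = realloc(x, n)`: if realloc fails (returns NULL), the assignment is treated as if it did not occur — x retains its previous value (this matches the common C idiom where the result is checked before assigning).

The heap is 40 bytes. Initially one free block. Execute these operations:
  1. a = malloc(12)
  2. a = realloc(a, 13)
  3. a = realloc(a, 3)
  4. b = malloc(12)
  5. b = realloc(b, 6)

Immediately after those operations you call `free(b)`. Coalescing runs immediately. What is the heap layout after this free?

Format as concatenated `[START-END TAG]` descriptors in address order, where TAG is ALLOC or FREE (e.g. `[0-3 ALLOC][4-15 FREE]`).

Op 1: a = malloc(12) -> a = 0; heap: [0-11 ALLOC][12-39 FREE]
Op 2: a = realloc(a, 13) -> a = 0; heap: [0-12 ALLOC][13-39 FREE]
Op 3: a = realloc(a, 3) -> a = 0; heap: [0-2 ALLOC][3-39 FREE]
Op 4: b = malloc(12) -> b = 3; heap: [0-2 ALLOC][3-14 ALLOC][15-39 FREE]
Op 5: b = realloc(b, 6) -> b = 3; heap: [0-2 ALLOC][3-8 ALLOC][9-39 FREE]
free(b): b = 3 -> block [3-8 ALLOC]; mark free, coalesce with adjacent free neighbors -> [0-2 ALLOC][3-39 FREE]

Answer: [0-2 ALLOC][3-39 FREE]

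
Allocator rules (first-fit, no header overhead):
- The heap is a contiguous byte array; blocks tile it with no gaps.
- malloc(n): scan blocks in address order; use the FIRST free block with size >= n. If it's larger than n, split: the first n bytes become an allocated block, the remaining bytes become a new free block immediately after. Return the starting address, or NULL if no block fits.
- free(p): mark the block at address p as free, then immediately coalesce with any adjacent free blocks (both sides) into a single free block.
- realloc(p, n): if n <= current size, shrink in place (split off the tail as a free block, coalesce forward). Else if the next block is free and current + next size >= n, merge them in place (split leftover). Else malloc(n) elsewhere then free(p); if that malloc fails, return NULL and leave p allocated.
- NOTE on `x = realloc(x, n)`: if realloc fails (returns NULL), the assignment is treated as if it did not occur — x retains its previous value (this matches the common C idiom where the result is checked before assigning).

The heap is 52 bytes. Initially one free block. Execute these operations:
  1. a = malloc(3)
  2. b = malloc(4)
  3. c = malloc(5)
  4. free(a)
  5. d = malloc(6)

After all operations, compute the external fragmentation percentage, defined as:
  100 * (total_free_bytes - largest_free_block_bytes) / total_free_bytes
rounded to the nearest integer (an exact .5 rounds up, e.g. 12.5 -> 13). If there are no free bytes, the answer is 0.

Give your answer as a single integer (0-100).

Answer: 8

Derivation:
Op 1: a = malloc(3) -> a = 0; heap: [0-2 ALLOC][3-51 FREE]
Op 2: b = malloc(4) -> b = 3; heap: [0-2 ALLOC][3-6 ALLOC][7-51 FREE]
Op 3: c = malloc(5) -> c = 7; heap: [0-2 ALLOC][3-6 ALLOC][7-11 ALLOC][12-51 FREE]
Op 4: free(a) -> (freed a); heap: [0-2 FREE][3-6 ALLOC][7-11 ALLOC][12-51 FREE]
Op 5: d = malloc(6) -> d = 12; heap: [0-2 FREE][3-6 ALLOC][7-11 ALLOC][12-17 ALLOC][18-51 FREE]
Free blocks: [3 34] total_free=37 largest=34 -> 100*(37-34)/37 = 300/37 ≈ 8.108 -> rounds to 8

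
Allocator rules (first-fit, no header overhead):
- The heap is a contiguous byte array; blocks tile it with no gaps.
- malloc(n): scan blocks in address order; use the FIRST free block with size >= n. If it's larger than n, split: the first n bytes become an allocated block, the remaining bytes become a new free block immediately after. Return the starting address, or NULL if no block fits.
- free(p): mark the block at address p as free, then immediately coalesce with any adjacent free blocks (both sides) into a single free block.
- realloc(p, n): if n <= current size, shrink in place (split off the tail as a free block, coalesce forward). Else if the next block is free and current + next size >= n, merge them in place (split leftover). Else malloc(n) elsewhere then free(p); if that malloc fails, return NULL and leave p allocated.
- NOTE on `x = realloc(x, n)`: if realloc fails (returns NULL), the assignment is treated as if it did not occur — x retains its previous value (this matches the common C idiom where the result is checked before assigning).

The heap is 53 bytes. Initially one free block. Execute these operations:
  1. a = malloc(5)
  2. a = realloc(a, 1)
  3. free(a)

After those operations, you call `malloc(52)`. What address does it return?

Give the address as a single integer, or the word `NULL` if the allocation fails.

Op 1: a = malloc(5) -> a = 0; heap: [0-4 ALLOC][5-52 FREE]
Op 2: a = realloc(a, 1) -> a = 0; heap: [0-0 ALLOC][1-52 FREE]
Op 3: free(a) -> (freed a); heap: [0-52 FREE]
malloc(52): first-fit scan over [0-52 FREE] -> 0

Answer: 0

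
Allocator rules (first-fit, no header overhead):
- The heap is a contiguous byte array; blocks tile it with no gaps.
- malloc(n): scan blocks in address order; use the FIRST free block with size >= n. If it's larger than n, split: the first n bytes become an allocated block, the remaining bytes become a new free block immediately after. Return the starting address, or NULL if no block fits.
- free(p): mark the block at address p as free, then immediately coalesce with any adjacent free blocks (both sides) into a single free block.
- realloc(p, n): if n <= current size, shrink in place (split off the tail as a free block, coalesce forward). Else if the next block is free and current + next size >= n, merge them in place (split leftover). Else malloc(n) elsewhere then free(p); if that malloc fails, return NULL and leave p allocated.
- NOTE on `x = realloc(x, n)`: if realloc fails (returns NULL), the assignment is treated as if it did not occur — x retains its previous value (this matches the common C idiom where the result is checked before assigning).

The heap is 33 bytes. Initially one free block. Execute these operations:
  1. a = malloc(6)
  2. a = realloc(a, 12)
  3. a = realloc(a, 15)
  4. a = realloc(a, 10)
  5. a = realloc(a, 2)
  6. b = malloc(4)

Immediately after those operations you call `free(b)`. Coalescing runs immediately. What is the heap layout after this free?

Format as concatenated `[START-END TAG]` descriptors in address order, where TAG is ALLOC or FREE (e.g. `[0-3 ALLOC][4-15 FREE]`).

Op 1: a = malloc(6) -> a = 0; heap: [0-5 ALLOC][6-32 FREE]
Op 2: a = realloc(a, 12) -> a = 0; heap: [0-11 ALLOC][12-32 FREE]
Op 3: a = realloc(a, 15) -> a = 0; heap: [0-14 ALLOC][15-32 FREE]
Op 4: a = realloc(a, 10) -> a = 0; heap: [0-9 ALLOC][10-32 FREE]
Op 5: a = realloc(a, 2) -> a = 0; heap: [0-1 ALLOC][2-32 FREE]
Op 6: b = malloc(4) -> b = 2; heap: [0-1 ALLOC][2-5 ALLOC][6-32 FREE]
free(b): b = 2 -> block [2-5 ALLOC]; mark free, coalesce with adjacent free neighbors -> [0-1 ALLOC][2-32 FREE]

Answer: [0-1 ALLOC][2-32 FREE]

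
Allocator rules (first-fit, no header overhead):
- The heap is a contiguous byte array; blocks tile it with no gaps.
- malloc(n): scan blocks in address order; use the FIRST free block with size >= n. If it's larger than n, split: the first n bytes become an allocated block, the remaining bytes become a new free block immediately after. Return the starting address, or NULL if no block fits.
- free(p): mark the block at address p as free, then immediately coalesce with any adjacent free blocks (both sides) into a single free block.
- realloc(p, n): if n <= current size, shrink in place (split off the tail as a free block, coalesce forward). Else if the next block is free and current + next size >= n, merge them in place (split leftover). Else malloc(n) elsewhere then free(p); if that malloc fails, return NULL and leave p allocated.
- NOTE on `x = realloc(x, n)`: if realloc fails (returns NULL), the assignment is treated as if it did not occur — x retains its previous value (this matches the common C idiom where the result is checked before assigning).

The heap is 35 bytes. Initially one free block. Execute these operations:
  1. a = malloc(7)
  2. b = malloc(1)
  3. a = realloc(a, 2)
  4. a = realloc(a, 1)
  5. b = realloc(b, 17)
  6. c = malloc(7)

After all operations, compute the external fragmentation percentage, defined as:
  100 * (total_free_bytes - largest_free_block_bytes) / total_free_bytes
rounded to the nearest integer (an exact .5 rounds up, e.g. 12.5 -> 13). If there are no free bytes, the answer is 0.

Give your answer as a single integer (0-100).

Op 1: a = malloc(7) -> a = 0; heap: [0-6 ALLOC][7-34 FREE]
Op 2: b = malloc(1) -> b = 7; heap: [0-6 ALLOC][7-7 ALLOC][8-34 FREE]
Op 3: a = realloc(a, 2) -> a = 0; heap: [0-1 ALLOC][2-6 FREE][7-7 ALLOC][8-34 FREE]
Op 4: a = realloc(a, 1) -> a = 0; heap: [0-0 ALLOC][1-6 FREE][7-7 ALLOC][8-34 FREE]
Op 5: b = realloc(b, 17) -> b = 7; heap: [0-0 ALLOC][1-6 FREE][7-23 ALLOC][24-34 FREE]
Op 6: c = malloc(7) -> c = 24; heap: [0-0 ALLOC][1-6 FREE][7-23 ALLOC][24-30 ALLOC][31-34 FREE]
Free blocks: [6 4] total_free=10 largest=6 -> 100*(10-6)/10 = 400/10 = 40

Answer: 40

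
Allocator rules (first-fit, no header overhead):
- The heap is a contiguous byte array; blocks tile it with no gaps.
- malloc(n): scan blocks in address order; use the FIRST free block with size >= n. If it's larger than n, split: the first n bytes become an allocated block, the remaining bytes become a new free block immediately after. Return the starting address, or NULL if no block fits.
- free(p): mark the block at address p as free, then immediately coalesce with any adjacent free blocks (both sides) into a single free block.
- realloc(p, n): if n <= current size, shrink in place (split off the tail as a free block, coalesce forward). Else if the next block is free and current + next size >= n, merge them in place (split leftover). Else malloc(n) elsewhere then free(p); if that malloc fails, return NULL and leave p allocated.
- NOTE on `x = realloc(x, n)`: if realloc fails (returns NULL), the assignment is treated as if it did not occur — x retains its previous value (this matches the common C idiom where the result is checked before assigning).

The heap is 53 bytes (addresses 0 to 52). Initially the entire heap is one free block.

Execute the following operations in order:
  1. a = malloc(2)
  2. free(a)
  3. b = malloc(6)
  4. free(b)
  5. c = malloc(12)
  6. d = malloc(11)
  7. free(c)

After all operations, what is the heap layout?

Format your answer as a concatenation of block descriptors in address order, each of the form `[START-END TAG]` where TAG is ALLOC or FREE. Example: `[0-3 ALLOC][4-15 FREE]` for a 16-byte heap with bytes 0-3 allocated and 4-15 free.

Answer: [0-11 FREE][12-22 ALLOC][23-52 FREE]

Derivation:
Op 1: a = malloc(2) -> a = 0; heap: [0-1 ALLOC][2-52 FREE]
Op 2: free(a) -> (freed a); heap: [0-52 FREE]
Op 3: b = malloc(6) -> b = 0; heap: [0-5 ALLOC][6-52 FREE]
Op 4: free(b) -> (freed b); heap: [0-52 FREE]
Op 5: c = malloc(12) -> c = 0; heap: [0-11 ALLOC][12-52 FREE]
Op 6: d = malloc(11) -> d = 12; heap: [0-11 ALLOC][12-22 ALLOC][23-52 FREE]
Op 7: free(c) -> (freed c); heap: [0-11 FREE][12-22 ALLOC][23-52 FREE]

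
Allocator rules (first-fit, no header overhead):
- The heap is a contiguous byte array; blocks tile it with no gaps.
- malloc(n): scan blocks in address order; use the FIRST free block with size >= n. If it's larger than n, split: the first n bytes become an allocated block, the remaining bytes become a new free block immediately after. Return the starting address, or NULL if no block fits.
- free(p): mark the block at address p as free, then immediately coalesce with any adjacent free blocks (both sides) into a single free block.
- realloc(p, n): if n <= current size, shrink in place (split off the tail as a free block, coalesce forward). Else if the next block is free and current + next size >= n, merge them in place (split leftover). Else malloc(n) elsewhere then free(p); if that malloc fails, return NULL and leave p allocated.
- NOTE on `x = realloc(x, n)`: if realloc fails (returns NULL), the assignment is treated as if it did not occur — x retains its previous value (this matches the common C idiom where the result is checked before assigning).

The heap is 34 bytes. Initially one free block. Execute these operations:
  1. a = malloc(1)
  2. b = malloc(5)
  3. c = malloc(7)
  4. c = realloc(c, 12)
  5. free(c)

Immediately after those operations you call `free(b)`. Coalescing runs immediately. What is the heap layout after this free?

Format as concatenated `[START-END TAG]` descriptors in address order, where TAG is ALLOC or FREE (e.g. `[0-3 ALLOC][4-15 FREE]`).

Op 1: a = malloc(1) -> a = 0; heap: [0-0 ALLOC][1-33 FREE]
Op 2: b = malloc(5) -> b = 1; heap: [0-0 ALLOC][1-5 ALLOC][6-33 FREE]
Op 3: c = malloc(7) -> c = 6; heap: [0-0 ALLOC][1-5 ALLOC][6-12 ALLOC][13-33 FREE]
Op 4: c = realloc(c, 12) -> c = 6; heap: [0-0 ALLOC][1-5 ALLOC][6-17 ALLOC][18-33 FREE]
Op 5: free(c) -> (freed c); heap: [0-0 ALLOC][1-5 ALLOC][6-33 FREE]
free(b): b = 1 -> block [1-5 ALLOC]; mark free, coalesce with adjacent free neighbors -> [0-0 ALLOC][1-33 FREE]

Answer: [0-0 ALLOC][1-33 FREE]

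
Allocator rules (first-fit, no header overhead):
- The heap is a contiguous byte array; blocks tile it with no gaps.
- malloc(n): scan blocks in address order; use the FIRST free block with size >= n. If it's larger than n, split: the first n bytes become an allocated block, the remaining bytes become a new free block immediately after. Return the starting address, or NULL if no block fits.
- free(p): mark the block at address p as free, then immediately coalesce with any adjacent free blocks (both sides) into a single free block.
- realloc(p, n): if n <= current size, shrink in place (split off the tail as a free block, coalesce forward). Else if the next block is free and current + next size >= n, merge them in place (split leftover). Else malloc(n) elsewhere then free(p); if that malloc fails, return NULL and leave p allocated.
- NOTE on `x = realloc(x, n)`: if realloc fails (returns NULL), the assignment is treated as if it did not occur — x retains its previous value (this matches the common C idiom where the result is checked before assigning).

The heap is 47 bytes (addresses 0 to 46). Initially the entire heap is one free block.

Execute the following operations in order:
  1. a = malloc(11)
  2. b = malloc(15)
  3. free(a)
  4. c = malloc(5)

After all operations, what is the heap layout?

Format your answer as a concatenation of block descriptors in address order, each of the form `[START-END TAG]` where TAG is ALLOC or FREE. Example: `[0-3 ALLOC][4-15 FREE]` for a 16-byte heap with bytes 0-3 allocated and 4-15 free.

Answer: [0-4 ALLOC][5-10 FREE][11-25 ALLOC][26-46 FREE]

Derivation:
Op 1: a = malloc(11) -> a = 0; heap: [0-10 ALLOC][11-46 FREE]
Op 2: b = malloc(15) -> b = 11; heap: [0-10 ALLOC][11-25 ALLOC][26-46 FREE]
Op 3: free(a) -> (freed a); heap: [0-10 FREE][11-25 ALLOC][26-46 FREE]
Op 4: c = malloc(5) -> c = 0; heap: [0-4 ALLOC][5-10 FREE][11-25 ALLOC][26-46 FREE]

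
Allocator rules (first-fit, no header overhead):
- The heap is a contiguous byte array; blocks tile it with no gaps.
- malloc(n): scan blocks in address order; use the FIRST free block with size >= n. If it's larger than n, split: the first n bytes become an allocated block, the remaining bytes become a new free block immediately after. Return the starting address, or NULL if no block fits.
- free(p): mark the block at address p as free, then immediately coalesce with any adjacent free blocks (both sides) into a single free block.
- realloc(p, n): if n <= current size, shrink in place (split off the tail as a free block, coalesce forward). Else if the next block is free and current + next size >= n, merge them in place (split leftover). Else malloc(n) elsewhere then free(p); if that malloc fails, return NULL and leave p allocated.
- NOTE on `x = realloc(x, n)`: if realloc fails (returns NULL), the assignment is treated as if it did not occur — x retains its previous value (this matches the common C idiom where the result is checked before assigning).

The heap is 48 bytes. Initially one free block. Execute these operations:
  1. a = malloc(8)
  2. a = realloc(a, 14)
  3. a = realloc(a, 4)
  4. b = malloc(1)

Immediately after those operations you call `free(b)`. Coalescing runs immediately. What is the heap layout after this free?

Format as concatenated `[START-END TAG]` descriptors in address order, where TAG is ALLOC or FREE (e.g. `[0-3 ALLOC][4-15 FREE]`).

Answer: [0-3 ALLOC][4-47 FREE]

Derivation:
Op 1: a = malloc(8) -> a = 0; heap: [0-7 ALLOC][8-47 FREE]
Op 2: a = realloc(a, 14) -> a = 0; heap: [0-13 ALLOC][14-47 FREE]
Op 3: a = realloc(a, 4) -> a = 0; heap: [0-3 ALLOC][4-47 FREE]
Op 4: b = malloc(1) -> b = 4; heap: [0-3 ALLOC][4-4 ALLOC][5-47 FREE]
free(b): b = 4 -> block [4-4 ALLOC]; mark free, coalesce with adjacent free neighbors -> [0-3 ALLOC][4-47 FREE]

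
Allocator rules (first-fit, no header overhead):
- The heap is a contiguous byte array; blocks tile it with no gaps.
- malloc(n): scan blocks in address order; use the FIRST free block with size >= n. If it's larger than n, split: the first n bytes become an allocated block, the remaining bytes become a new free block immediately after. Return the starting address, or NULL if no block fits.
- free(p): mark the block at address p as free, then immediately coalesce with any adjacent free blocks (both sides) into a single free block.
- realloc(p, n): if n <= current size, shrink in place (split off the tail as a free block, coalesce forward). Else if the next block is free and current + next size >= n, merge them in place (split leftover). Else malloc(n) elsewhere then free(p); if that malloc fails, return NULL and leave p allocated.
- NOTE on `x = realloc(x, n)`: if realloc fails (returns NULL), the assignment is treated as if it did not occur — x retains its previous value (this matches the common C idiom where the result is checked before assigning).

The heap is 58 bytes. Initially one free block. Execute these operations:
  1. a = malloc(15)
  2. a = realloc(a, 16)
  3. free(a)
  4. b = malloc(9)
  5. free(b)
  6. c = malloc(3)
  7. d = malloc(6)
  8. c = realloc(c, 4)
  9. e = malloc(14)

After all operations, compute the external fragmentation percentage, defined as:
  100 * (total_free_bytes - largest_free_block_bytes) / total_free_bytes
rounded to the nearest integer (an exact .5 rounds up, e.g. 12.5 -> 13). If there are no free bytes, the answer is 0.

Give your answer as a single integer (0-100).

Op 1: a = malloc(15) -> a = 0; heap: [0-14 ALLOC][15-57 FREE]
Op 2: a = realloc(a, 16) -> a = 0; heap: [0-15 ALLOC][16-57 FREE]
Op 3: free(a) -> (freed a); heap: [0-57 FREE]
Op 4: b = malloc(9) -> b = 0; heap: [0-8 ALLOC][9-57 FREE]
Op 5: free(b) -> (freed b); heap: [0-57 FREE]
Op 6: c = malloc(3) -> c = 0; heap: [0-2 ALLOC][3-57 FREE]
Op 7: d = malloc(6) -> d = 3; heap: [0-2 ALLOC][3-8 ALLOC][9-57 FREE]
Op 8: c = realloc(c, 4) -> c = 9; heap: [0-2 FREE][3-8 ALLOC][9-12 ALLOC][13-57 FREE]
Op 9: e = malloc(14) -> e = 13; heap: [0-2 FREE][3-8 ALLOC][9-12 ALLOC][13-26 ALLOC][27-57 FREE]
Free blocks: [3 31] total_free=34 largest=31 -> 100*(34-31)/34 = 300/34 ≈ 8.824 -> rounds to 9

Answer: 9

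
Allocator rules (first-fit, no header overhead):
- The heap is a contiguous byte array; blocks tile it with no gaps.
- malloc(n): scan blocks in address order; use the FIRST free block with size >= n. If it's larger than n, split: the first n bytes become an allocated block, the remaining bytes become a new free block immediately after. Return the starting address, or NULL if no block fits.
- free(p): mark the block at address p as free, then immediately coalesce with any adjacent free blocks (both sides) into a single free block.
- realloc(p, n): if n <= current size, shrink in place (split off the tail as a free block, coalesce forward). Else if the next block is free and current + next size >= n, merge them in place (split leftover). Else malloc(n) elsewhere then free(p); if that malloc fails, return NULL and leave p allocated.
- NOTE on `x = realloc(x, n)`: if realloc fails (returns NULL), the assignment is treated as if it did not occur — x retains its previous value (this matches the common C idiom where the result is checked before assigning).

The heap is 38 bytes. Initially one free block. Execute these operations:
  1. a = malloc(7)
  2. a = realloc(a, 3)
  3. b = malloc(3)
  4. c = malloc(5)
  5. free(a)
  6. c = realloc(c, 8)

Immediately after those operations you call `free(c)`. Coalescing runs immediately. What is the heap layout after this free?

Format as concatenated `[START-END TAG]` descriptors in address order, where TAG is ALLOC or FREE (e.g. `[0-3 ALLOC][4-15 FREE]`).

Op 1: a = malloc(7) -> a = 0; heap: [0-6 ALLOC][7-37 FREE]
Op 2: a = realloc(a, 3) -> a = 0; heap: [0-2 ALLOC][3-37 FREE]
Op 3: b = malloc(3) -> b = 3; heap: [0-2 ALLOC][3-5 ALLOC][6-37 FREE]
Op 4: c = malloc(5) -> c = 6; heap: [0-2 ALLOC][3-5 ALLOC][6-10 ALLOC][11-37 FREE]
Op 5: free(a) -> (freed a); heap: [0-2 FREE][3-5 ALLOC][6-10 ALLOC][11-37 FREE]
Op 6: c = realloc(c, 8) -> c = 6; heap: [0-2 FREE][3-5 ALLOC][6-13 ALLOC][14-37 FREE]
free(c): c = 6 -> block [6-13 ALLOC]; mark free, coalesce with adjacent free neighbors -> [0-2 FREE][3-5 ALLOC][6-37 FREE]

Answer: [0-2 FREE][3-5 ALLOC][6-37 FREE]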